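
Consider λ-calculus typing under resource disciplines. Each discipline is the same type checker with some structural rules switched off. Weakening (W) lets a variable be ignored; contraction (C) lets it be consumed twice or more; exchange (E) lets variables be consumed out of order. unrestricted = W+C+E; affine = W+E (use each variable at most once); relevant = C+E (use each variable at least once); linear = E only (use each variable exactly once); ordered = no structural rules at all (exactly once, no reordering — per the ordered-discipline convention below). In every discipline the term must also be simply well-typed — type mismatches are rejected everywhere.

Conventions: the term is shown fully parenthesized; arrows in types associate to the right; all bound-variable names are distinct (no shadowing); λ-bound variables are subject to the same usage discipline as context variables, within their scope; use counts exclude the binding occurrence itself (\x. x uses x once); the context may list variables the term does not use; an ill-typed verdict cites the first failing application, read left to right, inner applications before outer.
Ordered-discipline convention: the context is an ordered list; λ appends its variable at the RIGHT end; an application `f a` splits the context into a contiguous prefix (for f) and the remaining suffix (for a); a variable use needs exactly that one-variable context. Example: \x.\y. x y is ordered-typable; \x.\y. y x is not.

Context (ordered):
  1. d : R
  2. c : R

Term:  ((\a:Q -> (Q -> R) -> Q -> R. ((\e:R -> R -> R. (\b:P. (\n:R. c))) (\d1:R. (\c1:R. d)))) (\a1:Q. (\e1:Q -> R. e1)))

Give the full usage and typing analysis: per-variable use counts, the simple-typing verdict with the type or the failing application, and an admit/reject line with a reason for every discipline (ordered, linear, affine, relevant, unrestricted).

counts: d: 1, c: 1, a (bound): 0, e (bound): 0, b (bound): 0, n (bound): 0, d1 (bound): 0, c1 (bound): 0, a1 (bound): 0, e1 (bound): 1
use order (left to right): c, d, e1
typing: well-typed — term : P -> R -> R
ordered: ✗, a, e, b, n, d1, c1, a1 never used (weakening)
linear: ✗, a, e, b, n, d1, c1, a1 never used (weakening)
affine: ✓, at most one use each (d, c, a, e, b, n, d1, c1, a1, e1)
relevant: ✗, a, e, b, n, d1, c1, a1 never used (weakening)
unrestricted: ✓, typability at P -> R -> R is all that's needed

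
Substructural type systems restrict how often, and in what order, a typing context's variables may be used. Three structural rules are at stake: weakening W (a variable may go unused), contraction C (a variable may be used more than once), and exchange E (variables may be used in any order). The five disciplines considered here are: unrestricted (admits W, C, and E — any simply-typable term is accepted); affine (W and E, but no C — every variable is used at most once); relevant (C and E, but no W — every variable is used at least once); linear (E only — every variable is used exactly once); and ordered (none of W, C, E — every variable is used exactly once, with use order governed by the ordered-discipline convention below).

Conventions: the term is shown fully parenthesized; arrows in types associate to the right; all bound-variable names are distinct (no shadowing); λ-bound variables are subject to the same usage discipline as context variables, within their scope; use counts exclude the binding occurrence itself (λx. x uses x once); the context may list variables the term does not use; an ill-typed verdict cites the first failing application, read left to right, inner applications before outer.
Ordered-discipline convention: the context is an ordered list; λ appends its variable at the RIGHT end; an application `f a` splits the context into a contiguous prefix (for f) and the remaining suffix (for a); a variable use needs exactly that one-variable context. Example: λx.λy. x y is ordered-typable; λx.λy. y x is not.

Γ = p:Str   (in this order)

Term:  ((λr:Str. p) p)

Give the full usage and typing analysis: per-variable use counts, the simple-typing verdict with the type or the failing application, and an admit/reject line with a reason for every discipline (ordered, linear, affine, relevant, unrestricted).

counts: p=2, r (bound)=0
order of uses: p, p
typing: well-typed at Str
ordered ✗ (repeated use of p ×2; unused: r — weakening required)
linear ✗ (repeated use of p ×2; unused: r — weakening required)
affine ✗ (repeated use of p ×2)
relevant ✗ (unused: r — weakening required)
unrestricted ✓ (simply typable at Str; W, C, E all held)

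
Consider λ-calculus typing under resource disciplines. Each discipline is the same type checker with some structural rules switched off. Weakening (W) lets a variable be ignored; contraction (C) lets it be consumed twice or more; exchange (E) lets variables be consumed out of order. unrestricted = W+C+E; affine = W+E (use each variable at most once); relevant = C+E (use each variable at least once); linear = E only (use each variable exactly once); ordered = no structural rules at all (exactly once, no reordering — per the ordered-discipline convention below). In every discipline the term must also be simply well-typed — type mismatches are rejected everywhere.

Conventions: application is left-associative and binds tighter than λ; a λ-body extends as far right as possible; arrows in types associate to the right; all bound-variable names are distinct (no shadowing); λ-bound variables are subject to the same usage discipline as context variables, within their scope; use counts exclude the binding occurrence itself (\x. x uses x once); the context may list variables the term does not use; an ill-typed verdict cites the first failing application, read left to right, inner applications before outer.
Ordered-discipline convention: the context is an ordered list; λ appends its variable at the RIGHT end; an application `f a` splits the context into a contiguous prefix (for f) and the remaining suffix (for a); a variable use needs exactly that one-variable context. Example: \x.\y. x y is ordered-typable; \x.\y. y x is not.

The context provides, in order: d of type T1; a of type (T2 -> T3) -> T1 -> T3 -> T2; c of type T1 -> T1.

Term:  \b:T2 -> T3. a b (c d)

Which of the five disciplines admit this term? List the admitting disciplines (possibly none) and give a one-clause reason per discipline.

admitted by: linear, affine, relevant, unrestricted
usage: d ×1, a ×1, c ×1, b (bound) ×1
left-to-right use order: a, b, c, d
typing: well-typed at (T2 -> T3) -> T3 -> T2
ordered: ✗ — no ordered split (uses run a, b, c, d)
linear: ✓ — exactly-once usage across d, a, c, b
affine: ✓ — none of d, a, c, b used more than once
relevant: ✓ — at least one use each (d, a, c, b)
unrestricted: ✓ — well-typed at (T2 -> T3) -> T3 -> T2; no restrictions here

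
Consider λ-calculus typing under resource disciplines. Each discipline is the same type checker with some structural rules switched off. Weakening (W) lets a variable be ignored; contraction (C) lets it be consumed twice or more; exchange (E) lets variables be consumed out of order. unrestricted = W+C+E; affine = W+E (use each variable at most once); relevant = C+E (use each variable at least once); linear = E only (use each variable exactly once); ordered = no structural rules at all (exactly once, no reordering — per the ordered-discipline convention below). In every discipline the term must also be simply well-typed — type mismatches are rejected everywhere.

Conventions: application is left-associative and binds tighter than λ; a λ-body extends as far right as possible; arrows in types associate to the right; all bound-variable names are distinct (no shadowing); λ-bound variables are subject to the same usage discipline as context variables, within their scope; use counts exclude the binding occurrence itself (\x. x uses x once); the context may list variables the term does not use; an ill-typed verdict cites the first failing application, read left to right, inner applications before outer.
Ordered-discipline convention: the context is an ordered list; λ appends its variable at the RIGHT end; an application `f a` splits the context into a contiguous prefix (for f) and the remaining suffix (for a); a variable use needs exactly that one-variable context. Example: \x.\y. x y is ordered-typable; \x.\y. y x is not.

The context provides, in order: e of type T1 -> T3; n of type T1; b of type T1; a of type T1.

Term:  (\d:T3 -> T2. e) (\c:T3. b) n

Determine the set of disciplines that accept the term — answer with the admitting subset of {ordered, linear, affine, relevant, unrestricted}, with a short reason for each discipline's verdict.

admitting disciplines: none
use counts: e: 1×, n: 1×, b: 1×, a: 0×, d (bound): 0×, c (bound): 0×
uses in reading order: e, b, n
typing: ill-typed: an argument T3 -> T1 mismatches the expected T3 -> T2
ordered: ✗, the type mismatch rejects it
linear: ✗, not simply typable
affine: ✗, fails simple typing
relevant: ✗, a type mismatch blocks all five
unrestricted: ✗, the type mismatch rejects it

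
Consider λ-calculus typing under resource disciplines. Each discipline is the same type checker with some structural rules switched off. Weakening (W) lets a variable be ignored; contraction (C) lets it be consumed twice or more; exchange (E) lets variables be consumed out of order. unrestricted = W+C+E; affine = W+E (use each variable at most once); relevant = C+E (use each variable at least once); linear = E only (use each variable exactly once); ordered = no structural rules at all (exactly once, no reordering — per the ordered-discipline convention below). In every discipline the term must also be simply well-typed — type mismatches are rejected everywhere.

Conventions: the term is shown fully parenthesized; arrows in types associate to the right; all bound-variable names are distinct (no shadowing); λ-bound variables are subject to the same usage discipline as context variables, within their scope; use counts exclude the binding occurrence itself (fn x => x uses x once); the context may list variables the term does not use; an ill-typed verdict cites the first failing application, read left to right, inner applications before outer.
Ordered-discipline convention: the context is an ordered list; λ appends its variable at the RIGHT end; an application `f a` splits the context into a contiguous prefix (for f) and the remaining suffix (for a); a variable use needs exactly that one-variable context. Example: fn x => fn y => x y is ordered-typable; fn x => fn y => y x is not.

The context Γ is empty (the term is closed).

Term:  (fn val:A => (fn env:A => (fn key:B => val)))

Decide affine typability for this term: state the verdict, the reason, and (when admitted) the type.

yes — val, env, key: no repeats, contraction unneeded; term : A -> A -> B -> A
use counts: val (bound): 1×; env (bound): 0×; key (bound): 0×
use order (left to right): val
typing: well-typed — term : A -> A -> B -> A
across the five disciplines: ordered ✗; linear ✗; affine ✓; relevant ✗; unrestricted ✓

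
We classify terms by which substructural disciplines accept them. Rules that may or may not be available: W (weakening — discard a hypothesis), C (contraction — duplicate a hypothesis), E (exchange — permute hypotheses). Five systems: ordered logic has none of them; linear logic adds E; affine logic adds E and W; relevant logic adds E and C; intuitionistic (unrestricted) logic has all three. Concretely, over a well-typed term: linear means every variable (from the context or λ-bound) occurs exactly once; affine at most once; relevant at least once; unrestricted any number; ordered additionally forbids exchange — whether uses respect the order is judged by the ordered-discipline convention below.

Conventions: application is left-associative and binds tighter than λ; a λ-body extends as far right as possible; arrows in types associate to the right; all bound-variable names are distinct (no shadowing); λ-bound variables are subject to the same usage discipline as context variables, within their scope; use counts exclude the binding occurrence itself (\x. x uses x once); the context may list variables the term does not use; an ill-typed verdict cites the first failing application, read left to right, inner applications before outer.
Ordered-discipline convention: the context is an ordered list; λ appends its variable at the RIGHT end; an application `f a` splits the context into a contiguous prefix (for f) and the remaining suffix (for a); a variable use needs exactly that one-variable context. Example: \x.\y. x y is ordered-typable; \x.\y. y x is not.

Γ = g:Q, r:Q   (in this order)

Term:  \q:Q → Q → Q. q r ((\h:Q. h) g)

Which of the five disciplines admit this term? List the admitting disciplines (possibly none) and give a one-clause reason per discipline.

accepted by: linear, affine, relevant, unrestricted
counts: g: 1, r: 1, q (bound): 1, h (bound): 1
left-to-right use order: q, r, h, g
typing: well-typed — term : (Q → Q → Q) → Q
ordered: ✗ — no contiguous prefix/suffix split fits q, r, h, g
linear: ✓ — each of g, r, q, h used exactly once
affine: ✓ — at most one use each (g, r, q, h)
relevant: ✓ — none of g, r, q, h goes unused
unrestricted: ✓ — well-typed at (Q → Q → Q) → Q; no restrictions here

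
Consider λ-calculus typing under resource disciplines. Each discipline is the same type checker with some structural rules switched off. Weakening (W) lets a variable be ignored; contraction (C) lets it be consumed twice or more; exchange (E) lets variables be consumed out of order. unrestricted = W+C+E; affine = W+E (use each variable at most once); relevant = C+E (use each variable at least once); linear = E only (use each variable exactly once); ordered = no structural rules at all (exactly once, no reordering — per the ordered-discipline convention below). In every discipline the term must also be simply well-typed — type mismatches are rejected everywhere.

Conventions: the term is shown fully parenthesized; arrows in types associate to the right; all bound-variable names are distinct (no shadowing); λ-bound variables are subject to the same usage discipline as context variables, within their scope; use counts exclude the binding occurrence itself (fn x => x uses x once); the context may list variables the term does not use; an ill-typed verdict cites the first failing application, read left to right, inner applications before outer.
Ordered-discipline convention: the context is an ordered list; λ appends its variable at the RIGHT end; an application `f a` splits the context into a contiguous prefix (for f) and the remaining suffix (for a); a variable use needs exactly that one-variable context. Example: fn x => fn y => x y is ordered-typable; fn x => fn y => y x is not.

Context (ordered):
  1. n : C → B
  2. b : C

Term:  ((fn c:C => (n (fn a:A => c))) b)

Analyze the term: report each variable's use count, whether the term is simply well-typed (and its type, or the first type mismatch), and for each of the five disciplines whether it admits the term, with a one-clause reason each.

counts: n: 1, b: 1, c (λ-bound): 1, a (λ-bound): 0
uses in reading order: n, c, b
typing: ill-typed: an application expects C but receives A → C
ordered ✗ (a type mismatch blocks all five)
linear ✗ (the type mismatch rejects it)
affine ✗ (not simply typable)
relevant ✗ (fails simple typing)
unrestricted ✗ (a type mismatch blocks all five)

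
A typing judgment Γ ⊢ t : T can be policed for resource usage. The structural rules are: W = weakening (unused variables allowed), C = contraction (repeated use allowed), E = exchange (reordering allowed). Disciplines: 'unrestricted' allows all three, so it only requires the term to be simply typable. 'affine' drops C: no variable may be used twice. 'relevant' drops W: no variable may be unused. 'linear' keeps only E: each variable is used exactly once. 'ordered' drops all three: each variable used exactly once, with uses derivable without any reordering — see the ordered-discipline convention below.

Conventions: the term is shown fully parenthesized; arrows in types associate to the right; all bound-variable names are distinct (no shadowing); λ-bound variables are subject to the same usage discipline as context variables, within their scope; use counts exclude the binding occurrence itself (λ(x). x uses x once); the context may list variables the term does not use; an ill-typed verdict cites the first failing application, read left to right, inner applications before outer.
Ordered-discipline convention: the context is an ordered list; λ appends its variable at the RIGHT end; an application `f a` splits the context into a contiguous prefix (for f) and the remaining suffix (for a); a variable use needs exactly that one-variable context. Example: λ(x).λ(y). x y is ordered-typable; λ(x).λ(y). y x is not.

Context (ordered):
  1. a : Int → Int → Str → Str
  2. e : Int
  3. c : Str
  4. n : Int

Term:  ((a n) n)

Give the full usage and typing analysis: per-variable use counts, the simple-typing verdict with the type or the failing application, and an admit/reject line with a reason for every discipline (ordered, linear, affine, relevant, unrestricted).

counts: a: 1×, e: 0×, c: 0×, n: 2×
uses in reading order: a, n, n
typing: the term checks, with type Str → Str
ordered: ✗ — needs contraction — n ×2; e, c left unused
linear: ✗ — needs contraction — n ×2; e, c left unused
affine: ✗ — needs contraction — n ×2
relevant: ✗ — e, c left unused
unrestricted: ✓ — well-typed at Str → Str; no restrictions here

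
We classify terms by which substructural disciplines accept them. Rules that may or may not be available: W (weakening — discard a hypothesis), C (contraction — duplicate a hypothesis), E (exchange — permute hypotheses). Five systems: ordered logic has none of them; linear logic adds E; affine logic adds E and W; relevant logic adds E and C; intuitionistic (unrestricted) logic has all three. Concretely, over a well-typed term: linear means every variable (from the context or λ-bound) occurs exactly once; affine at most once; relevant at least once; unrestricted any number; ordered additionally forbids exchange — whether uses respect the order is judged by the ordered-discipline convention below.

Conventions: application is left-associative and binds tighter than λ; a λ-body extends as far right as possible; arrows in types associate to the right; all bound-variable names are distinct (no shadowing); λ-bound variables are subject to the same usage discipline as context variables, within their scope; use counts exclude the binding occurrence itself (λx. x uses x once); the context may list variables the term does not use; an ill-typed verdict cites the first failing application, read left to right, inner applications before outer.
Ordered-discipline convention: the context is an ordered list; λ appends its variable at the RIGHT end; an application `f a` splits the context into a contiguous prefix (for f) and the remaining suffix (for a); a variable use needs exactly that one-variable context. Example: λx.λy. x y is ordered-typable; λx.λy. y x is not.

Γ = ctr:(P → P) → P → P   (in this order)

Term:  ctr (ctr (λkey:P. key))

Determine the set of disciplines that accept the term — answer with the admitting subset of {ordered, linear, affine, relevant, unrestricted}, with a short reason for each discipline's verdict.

admitting disciplines: relevant, unrestricted
usage: ctr: 2, key (λ-bound): 1
use order (left to right): ctr, ctr, key
typing: ✓ — P → P
ordered: ✗ — repeated use of ctr ×2
linear: ✗ — repeated use of ctr ×2
affine: ✗ — repeated use of ctr ×2
relevant: ✓ — every one of ctr, key appears
unrestricted: ✓ — well-typed at P → P; no restrictions here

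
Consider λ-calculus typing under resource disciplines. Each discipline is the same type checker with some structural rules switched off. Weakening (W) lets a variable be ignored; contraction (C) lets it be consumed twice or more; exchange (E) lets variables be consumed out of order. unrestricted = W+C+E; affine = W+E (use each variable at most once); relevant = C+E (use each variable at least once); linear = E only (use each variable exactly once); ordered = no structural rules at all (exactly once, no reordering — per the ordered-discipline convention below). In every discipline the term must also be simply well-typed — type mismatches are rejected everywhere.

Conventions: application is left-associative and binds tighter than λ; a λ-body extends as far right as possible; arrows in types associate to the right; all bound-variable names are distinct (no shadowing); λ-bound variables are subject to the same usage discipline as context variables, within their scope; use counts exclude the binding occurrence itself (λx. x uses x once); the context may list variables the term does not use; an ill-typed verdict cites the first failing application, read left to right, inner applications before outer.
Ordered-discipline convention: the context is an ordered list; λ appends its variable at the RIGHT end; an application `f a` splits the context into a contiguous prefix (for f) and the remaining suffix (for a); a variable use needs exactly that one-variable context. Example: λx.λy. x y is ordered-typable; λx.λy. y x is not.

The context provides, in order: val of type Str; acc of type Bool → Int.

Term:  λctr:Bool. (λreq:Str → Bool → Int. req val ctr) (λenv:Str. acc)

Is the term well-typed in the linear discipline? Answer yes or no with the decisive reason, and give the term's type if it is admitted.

no — unused: env — weakening required
use counts: val: 1×, acc: 1×, ctr (bound): 1×, req (bound): 1×, env (bound): 0×
use order (left to right): req, val, ctr, acc
typing: well-typed at Bool → Int
across the five disciplines: ordered ✗, linear ✗, affine ✓, relevant ✗, unrestricted ✓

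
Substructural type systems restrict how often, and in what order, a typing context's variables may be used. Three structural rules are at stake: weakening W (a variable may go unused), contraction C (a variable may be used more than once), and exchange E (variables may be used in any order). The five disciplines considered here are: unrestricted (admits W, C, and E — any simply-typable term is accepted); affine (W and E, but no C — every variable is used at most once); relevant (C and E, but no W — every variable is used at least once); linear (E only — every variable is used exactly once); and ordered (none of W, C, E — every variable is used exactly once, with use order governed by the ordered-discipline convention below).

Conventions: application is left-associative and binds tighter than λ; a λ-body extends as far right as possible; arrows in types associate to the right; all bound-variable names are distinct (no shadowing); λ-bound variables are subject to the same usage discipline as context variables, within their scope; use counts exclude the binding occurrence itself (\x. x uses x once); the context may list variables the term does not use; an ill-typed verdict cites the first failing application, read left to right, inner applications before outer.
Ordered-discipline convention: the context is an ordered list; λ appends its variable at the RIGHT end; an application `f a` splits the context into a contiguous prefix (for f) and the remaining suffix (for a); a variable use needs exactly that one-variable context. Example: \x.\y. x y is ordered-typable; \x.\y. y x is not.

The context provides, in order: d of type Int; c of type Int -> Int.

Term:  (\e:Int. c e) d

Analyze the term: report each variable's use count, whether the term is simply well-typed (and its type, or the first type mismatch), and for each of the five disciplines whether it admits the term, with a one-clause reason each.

variable uses: d ×1, c ×1, e [bound] ×1
left-to-right use order: c, e, d
typing: well-typed at Int
ordered ✗ (use order c, e, d needs exchange)
linear ✓ (single use per variable (d, c, e))
affine ✓ (none of d, c, e used more than once)
relevant ✓ (d, c, e: all used, weakening unneeded)
unrestricted ✓ (well-typed at Int; no restrictions here)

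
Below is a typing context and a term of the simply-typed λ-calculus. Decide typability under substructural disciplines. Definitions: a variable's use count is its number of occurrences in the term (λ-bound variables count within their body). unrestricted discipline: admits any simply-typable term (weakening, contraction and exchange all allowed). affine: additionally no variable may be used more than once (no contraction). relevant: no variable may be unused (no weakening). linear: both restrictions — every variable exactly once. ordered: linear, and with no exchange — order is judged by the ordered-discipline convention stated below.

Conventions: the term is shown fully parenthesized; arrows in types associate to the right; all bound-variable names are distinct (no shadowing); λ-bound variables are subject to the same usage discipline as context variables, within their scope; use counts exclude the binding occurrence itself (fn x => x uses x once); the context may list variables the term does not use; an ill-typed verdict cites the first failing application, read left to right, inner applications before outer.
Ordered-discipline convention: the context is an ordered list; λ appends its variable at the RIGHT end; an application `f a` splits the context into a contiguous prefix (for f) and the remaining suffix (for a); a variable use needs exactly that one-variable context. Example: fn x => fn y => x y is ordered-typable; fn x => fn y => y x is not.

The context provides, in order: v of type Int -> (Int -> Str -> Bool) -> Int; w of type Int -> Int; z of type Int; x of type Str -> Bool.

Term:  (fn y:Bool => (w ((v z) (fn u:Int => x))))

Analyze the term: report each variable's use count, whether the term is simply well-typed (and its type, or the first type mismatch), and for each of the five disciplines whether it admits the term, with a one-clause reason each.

use counts: v=1; w=1; z=1; x=1; y (λ-bound)=0; u (λ-bound)=0
order of uses: w, v, z, x
typing: well-typed at Bool -> Int
ordered: ✗ — needs weakening: y, u unused
linear: ✗ — needs weakening: y, u unused
affine: ✓ — no duplicate uses among v, w, z, x, y, u
relevant: ✗ — needs weakening: y, u unused
unrestricted: ✓ — typability at Bool -> Int is all that's needed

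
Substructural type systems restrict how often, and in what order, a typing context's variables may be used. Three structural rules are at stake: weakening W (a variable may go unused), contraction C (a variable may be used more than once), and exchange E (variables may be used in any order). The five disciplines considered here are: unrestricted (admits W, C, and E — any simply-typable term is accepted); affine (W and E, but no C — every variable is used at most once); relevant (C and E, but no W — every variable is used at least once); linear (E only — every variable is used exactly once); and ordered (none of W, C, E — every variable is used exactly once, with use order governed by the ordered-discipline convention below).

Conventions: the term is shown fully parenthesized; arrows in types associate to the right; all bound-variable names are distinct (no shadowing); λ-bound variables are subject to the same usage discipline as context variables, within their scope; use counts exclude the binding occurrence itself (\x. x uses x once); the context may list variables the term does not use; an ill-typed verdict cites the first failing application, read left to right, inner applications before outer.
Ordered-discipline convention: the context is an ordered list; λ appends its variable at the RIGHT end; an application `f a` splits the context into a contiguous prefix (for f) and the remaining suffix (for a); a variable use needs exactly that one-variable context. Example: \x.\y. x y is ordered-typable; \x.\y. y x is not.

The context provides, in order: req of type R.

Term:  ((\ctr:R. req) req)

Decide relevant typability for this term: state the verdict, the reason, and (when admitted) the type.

no — ctr left unused
variable uses: req=2; ctr (bound)=0
use order (left to right): req, req
typing: the term checks, with type R
across the five disciplines: ordered ✗; linear ✗; affine ✗; relevant ✗; unrestricted ✓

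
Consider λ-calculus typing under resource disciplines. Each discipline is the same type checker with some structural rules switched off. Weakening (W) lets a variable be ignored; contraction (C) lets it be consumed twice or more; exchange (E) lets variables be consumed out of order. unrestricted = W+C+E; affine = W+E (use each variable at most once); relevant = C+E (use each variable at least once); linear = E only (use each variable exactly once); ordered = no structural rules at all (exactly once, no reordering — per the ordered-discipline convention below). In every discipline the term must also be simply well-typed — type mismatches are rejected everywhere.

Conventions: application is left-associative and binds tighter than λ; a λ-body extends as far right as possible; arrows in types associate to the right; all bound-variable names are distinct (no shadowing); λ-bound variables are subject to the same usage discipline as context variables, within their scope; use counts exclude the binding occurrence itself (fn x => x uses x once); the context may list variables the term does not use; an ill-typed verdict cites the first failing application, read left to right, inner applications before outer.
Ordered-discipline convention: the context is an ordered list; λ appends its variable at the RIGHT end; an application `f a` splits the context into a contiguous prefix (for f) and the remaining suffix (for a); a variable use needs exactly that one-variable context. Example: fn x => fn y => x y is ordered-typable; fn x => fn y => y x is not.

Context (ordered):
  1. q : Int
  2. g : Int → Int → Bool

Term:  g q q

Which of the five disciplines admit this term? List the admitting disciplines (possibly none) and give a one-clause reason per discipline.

admitted by: relevant, unrestricted
use counts: q: 2, g: 1
use order (left to right): g, q, q
typing: ✓ — Bool
ordered: ✗, q ×2 used more than once (contraction)
linear: ✗, q ×2 used more than once (contraction)
affine: ✗, q ×2 used more than once (contraction)
relevant: ✓, at least one use each (q, g)
unrestricted: ✓, well-typed at Bool; no restrictions here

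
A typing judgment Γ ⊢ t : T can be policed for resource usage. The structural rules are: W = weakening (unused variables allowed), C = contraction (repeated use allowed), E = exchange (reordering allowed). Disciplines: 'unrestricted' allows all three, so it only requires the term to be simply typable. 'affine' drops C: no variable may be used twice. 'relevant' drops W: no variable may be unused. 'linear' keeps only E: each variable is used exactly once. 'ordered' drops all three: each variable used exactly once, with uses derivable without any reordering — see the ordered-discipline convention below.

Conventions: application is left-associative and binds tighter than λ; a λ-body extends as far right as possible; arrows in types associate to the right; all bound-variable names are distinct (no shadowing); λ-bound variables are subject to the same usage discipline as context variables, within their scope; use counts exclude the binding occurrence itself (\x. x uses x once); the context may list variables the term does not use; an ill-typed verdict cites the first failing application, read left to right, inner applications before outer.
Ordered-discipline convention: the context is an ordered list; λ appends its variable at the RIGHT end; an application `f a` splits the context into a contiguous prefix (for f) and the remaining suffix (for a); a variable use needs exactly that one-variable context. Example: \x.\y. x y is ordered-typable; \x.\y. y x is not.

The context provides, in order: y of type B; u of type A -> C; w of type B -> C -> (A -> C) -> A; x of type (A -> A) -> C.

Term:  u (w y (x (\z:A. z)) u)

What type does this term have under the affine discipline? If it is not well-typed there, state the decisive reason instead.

not well-typed under affine — uses contraction: u ×2
variable uses: y: 1×; u: 2×; w: 1×; x: 1×; z [bound]: 1×
order of uses: u, w, y, x, z, u
typing: well-typed at C
all disciplines: ordered ✗ | linear ✗ | affine ✗ | relevant ✓ | unrestricted ✓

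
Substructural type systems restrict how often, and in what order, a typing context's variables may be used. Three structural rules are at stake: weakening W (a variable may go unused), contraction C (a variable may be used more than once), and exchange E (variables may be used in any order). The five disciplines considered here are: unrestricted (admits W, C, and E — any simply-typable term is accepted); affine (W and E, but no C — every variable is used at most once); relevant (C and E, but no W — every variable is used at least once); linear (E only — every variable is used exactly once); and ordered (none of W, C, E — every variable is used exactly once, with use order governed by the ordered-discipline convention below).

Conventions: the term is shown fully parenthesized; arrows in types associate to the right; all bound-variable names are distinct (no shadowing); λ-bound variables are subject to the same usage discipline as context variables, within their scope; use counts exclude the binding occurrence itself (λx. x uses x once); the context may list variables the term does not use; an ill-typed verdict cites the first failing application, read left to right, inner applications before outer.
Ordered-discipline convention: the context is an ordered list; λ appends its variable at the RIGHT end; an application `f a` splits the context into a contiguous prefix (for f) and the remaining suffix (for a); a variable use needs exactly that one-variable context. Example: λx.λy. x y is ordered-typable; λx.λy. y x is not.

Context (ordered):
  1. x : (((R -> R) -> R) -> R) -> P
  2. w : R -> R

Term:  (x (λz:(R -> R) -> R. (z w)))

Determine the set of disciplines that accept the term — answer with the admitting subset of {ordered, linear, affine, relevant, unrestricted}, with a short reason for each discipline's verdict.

accepted by: linear, affine, relevant, unrestricted
usage: x ×1; w ×1; z (bound) ×1
left-to-right use order: x, z, w
typing: the term checks, with type P
ordered ✗ (needs exchange: uses follow x, z, w)
linear ✓ (exactly-once usage across x, w, z)
affine ✓ (no duplicate uses among x, w, z)
relevant ✓ (every one of x, w, z appears)
unrestricted ✓ (well-typed at P; no restrictions here)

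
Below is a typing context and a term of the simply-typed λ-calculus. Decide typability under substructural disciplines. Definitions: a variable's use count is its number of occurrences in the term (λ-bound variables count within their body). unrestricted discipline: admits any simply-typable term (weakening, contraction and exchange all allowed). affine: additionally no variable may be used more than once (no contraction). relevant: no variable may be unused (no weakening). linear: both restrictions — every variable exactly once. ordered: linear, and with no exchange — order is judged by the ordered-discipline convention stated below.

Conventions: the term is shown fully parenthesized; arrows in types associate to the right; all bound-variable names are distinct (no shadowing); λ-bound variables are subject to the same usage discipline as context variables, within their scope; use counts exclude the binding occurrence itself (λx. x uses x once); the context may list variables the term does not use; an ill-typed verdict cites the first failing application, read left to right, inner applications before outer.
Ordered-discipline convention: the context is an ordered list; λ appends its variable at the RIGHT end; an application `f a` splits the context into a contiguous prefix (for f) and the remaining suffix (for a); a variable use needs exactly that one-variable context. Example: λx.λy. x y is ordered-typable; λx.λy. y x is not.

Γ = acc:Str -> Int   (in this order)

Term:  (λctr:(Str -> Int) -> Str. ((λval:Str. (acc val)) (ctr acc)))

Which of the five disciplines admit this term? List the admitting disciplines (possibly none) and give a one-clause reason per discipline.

admitted by: relevant, unrestricted
use counts: acc=2; ctr [bound]=1; val [bound]=1
use order (left to right): acc, val, ctr, acc
typing: well-typed — term : ((Str -> Int) -> Str) -> Int
ordered ✗ (acc ×2 used more than once (contraction))
linear ✗ (acc ×2 used more than once (contraction))
affine ✗ (acc ×2 used more than once (contraction))
relevant ✓ (acc, ctr, val: all used, weakening unneeded)
unrestricted ✓ (typability at ((Str -> Int) -> Str) -> Int is all that's needed)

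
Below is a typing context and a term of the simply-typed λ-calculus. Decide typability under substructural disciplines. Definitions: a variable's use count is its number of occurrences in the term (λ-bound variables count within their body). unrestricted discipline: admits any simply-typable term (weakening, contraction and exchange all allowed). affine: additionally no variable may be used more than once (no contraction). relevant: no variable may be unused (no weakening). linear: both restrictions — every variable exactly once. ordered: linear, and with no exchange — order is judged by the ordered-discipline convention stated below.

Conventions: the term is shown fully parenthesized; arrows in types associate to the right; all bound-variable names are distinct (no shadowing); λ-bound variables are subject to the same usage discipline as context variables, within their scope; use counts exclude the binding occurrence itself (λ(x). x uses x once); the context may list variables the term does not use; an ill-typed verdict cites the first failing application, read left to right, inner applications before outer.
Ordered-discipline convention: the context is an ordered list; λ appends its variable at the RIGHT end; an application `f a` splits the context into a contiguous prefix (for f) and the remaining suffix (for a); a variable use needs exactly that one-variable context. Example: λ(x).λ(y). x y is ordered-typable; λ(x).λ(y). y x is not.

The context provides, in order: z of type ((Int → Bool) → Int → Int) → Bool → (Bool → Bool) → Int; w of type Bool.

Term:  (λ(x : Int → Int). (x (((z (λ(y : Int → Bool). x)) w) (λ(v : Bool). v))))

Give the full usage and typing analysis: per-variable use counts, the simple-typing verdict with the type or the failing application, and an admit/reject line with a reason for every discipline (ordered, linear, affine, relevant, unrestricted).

counts: z ×1; w ×1; x (λ-bound) ×2; y (λ-bound) ×0; v (λ-bound) ×1
left-to-right use order: x, z, x, w, v
typing: the term checks, with type (Int → Int) → Int
ordered: ✗, x ×2 used more than once (contraction); y left unused
linear: ✗, x ×2 used more than once (contraction); y left unused
affine: ✗, x ×2 used more than once (contraction)
relevant: ✗, y left unused
unrestricted: ✓, type-checks ((Int → Int) → Int) and nothing is barred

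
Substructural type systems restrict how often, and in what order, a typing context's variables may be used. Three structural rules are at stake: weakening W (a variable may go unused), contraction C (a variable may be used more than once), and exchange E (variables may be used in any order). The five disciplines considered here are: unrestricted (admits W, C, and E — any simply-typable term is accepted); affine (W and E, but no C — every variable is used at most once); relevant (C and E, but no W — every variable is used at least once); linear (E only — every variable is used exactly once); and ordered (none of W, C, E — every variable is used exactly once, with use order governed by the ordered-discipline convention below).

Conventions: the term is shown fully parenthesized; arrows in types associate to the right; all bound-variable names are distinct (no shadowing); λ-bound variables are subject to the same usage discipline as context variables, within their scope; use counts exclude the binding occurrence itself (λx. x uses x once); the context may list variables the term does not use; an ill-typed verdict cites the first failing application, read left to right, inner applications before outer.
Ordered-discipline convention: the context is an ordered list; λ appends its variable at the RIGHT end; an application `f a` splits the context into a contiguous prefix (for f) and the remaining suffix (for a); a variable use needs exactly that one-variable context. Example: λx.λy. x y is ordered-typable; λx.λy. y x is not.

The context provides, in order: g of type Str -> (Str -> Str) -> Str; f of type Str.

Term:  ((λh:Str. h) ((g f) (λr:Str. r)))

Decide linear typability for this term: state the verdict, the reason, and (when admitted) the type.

yes — single use per variable (g, f, h, r); term : Str
use counts: g=1; f=1; h [bound]=1; r [bound]=1
uses in reading order: h, g, f, r
typing: well-typed at Str
summary: ordered ✓ | linear ✓ | affine ✓ | relevant ✓ | unrestricted ✓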